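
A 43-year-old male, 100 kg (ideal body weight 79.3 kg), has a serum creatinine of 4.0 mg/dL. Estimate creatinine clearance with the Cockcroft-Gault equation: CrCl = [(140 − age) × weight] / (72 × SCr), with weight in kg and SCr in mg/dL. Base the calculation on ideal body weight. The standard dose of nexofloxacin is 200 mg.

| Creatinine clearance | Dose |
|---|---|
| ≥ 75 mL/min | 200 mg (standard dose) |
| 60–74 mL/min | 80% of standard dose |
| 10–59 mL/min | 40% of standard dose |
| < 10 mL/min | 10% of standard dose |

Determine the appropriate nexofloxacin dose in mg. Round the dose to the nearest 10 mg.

CrCl = (140 − 43) × 79.3 / (72 × 4) = 7692.1 / 288.00 ≈ 26.7 mL/min
CrCl ≈ 27 mL/min → bracket 10–59 mL/min.
40% of 200 mg = 80 mg

80 mg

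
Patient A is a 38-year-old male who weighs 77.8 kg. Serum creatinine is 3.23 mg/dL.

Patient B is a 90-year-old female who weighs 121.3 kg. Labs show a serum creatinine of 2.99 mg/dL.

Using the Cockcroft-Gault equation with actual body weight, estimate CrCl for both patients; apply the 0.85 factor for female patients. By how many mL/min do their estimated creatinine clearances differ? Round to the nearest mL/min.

Patient A: CrCl = (140 − 38) × 77.8 / (72 × 3.23) = 7935.6 / 232.56 ≈ 34.1 mL/min
Patient B: CrCl = (140 − 90) × 121.3 / (72 × 2.99) × 0.85 = 6065.0 / 215.28 × 0.85 ≈ 23.9 mL/min
|34.1 − 23.9| = 10.2 mL/min

10 mL/min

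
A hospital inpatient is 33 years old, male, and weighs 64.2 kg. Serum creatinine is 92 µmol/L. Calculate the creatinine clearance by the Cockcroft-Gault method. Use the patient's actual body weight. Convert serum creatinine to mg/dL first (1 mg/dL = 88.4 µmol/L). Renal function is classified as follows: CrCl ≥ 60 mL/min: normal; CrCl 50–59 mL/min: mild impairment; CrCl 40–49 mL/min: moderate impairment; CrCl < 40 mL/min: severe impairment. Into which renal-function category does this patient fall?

normal

SCr = 92 / 88.4 = 1.041 mg/dL
CrCl = (140 − 33) × 64.2 / (72 × 1.041) = 6869.4 / 74.95 ≈ 91.7 mL/min
92 mL/min falls in the 'normal' range.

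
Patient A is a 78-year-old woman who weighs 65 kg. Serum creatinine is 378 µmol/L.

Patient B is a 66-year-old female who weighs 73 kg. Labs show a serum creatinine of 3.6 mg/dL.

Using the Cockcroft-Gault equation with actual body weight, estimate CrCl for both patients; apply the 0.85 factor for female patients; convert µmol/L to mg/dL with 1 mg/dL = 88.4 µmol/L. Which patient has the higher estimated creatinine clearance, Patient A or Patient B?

Patient B

Patient A: SCr = 378 / 88.4 = 4.276 mg/dL
Patient A: CrCl = (140 − 78) × 65 / (72 × 4.276) × 0.85 = 4030.0 / 307.87 × 0.85 ≈ 11.1 mL/min
Patient B: CrCl = (140 − 66) × 73 / (72 × 3.6) × 0.85 = 5402.0 / 259.20 × 0.85 ≈ 17.7 mL/min
11.1 vs 17.7 mL/min → Patient B is higher.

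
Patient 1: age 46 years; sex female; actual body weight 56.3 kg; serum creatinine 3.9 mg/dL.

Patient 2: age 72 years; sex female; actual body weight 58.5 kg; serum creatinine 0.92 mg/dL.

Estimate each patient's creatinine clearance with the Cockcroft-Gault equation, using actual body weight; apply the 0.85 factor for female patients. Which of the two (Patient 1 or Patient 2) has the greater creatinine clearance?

Patient 2

Patient 1: CrCl = (140 − 46) × 56.3 / (72 × 3.9) × 0.85 = 5292.2 / 280.80 × 0.85 ≈ 16.0 mL/min
Patient 2: CrCl = (140 − 72) × 58.5 / (72 × 0.92) × 0.85 = 3978.0 / 66.24 × 0.85 ≈ 51.0 mL/min
16.0 vs 51.0 mL/min → Patient 2 is higher.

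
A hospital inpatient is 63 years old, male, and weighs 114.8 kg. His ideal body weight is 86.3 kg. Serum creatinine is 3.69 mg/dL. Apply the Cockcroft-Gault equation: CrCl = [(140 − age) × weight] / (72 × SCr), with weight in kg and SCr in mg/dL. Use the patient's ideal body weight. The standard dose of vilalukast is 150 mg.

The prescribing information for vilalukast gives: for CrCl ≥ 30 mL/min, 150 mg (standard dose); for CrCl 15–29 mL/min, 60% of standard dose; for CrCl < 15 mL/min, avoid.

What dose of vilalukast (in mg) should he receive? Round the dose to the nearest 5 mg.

90 mg

CrCl = (140 − 63) × 86.3 / (72 × 3.69) = 6645.1 / 265.68 ≈ 25.0 mL/min
CrCl ≈ 25 mL/min → bracket 15–29 mL/min.
60% of 150 mg = 90 mg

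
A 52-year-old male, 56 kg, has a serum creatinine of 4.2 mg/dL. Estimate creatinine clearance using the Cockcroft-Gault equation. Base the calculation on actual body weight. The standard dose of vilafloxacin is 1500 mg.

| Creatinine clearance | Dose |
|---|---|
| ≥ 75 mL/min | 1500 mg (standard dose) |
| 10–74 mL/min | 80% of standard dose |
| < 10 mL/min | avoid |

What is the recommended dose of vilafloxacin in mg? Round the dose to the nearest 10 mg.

1200 mg

CrCl = (140 − 52) × 56 / (72 × 4.2) = 4928.0 / 302.40 ≈ 16.3 mL/min
CrCl ≈ 16 mL/min → bracket 10–74 mL/min.
80% of 1500 mg = 1200 mg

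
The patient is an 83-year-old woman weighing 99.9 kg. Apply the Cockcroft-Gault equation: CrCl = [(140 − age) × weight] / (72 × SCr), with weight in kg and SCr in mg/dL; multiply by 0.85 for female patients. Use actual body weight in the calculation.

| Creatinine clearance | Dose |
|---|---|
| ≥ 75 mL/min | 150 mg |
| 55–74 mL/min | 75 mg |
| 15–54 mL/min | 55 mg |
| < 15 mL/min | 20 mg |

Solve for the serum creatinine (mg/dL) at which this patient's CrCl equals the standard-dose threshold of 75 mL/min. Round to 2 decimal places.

Standard dose requires CrCl ≥ 75 mL/min.
Set (140 − 83) × 99.9 × 0.85 / (72 × SCr) = 75
SCr = (140 − 83) × 99.9 × 0.85 / (72 × 75) = 0.896 mg/dL

0.90 mg/dL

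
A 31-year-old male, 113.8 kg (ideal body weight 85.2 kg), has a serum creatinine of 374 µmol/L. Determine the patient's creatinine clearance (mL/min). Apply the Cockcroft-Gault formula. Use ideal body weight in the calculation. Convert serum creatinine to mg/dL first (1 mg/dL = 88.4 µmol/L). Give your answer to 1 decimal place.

SCr = 374 / 88.4 = 4.231 mg/dL
CrCl = (140 − 31) × 85.2 / (72 × 4.231) = 9286.8 / 304.63 ≈ 30.5 mL/min

30.5 mL/min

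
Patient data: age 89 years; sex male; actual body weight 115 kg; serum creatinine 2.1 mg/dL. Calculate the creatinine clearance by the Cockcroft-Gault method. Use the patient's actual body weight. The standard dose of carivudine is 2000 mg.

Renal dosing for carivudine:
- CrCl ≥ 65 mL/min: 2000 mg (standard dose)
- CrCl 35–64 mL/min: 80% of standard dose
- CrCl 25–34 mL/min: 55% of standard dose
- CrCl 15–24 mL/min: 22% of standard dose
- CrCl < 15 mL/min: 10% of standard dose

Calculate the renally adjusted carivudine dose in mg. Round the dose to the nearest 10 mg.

CrCl = (140 − 89) × 115 / (72 × 2.1) = 5865.0 / 151.20 ≈ 38.8 mL/min
CrCl ≈ 39 mL/min → bracket 35–64 mL/min.
80% of 2000 mg = 1600 mg

1600 mg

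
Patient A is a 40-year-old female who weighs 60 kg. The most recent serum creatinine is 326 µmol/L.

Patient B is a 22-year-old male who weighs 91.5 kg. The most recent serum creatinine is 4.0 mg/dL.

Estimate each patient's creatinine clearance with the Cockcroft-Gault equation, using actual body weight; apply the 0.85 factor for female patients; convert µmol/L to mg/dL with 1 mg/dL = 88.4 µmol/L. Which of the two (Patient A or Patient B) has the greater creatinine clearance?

Patient A: SCr = 326 / 88.4 = 3.688 mg/dL
Patient A: CrCl = (140 − 40) × 60 / (72 × 3.688) × 0.85 = 6000.0 / 265.54 × 0.85 ≈ 19.2 mL/min
Patient B: CrCl = (140 − 22) × 91.5 / (72 × 4) = 10797.0 / 288.00 ≈ 37.5 mL/min
19.2 vs 37.5 mL/min → Patient B is higher.

Patient B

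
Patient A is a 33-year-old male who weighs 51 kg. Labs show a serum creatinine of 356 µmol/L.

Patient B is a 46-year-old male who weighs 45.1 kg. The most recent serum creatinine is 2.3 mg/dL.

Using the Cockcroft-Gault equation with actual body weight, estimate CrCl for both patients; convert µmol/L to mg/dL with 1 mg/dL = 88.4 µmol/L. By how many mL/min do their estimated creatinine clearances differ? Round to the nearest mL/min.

7 mL/min

Patient A: SCr = 356 / 88.4 = 4.027 mg/dL
Patient A: CrCl = (140 − 33) × 51 / (72 × 4.027) = 5457.0 / 289.94 ≈ 18.8 mL/min
Patient B: CrCl = (140 − 46) × 45.1 / (72 × 2.3) = 4239.4 / 165.60 ≈ 25.6 mL/min
|18.8 − 25.6| = 6.8 mL/min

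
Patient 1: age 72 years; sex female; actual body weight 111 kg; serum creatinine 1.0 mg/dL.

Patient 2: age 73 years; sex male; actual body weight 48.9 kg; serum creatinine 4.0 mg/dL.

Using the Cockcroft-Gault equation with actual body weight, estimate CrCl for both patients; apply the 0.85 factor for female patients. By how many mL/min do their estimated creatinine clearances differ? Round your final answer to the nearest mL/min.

78 mL/min

Patient 1: CrCl = (140 − 72) × 111 / (72 × 1) × 0.85 = 7548.0 / 72.00 × 0.85 ≈ 89.1 mL/min
Patient 2: CrCl = (140 − 73) × 48.9 / (72 × 4) = 3276.3 / 288.00 ≈ 11.4 mL/min
|89.1 − 11.4| = 77.7 mL/min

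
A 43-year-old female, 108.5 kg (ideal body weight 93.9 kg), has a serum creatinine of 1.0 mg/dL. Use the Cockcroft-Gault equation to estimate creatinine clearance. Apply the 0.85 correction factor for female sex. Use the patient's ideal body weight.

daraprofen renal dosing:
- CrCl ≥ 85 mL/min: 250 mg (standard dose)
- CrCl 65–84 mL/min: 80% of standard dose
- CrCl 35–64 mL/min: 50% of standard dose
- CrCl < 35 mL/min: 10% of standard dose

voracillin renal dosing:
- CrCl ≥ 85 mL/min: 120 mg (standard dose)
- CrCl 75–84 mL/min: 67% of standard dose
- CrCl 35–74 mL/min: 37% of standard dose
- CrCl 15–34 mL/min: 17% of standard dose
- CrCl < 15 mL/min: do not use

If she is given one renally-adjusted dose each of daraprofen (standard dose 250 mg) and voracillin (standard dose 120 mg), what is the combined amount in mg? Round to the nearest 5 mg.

CrCl = (140 − 43) × 93.9 / (72 × 1) × 0.85 = 9108.3 / 72.00 × 0.85 ≈ 107.5 mL/min
CrCl ≈ 108 mL/min.
daraprofen: ≥ 85 mL/min → 100% of 250 mg = 250 mg.
voracillin: ≥ 85 mL/min → 100% of 120 mg = 120 mg.
Total = 250 + 120 = 370 mg.

370 mg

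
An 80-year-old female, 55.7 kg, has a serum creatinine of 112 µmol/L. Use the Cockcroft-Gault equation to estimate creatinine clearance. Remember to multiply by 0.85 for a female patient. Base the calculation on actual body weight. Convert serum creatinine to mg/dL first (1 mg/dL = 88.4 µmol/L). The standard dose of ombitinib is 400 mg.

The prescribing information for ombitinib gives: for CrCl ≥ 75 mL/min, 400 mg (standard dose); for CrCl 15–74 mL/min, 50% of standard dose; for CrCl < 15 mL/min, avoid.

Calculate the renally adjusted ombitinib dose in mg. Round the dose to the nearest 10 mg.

SCr = 112 / 88.4 = 1.267 mg/dL
CrCl = (140 − 80) × 55.7 / (72 × 1.267) × 0.85 = 3342.0 / 91.22 × 0.85 ≈ 31.1 mL/min
CrCl ≈ 31 mL/min → bracket 15–74 mL/min.
50% of 400 mg = 200 mg

200 mg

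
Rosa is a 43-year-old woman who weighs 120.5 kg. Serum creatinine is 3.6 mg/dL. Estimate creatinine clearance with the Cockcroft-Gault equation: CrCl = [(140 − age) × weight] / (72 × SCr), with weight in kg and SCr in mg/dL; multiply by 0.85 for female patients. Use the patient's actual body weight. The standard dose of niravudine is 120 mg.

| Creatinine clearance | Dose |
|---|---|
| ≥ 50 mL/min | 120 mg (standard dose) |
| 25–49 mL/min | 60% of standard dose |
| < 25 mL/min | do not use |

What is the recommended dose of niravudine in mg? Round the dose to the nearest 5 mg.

70 mg

CrCl = (140 − 43) × 120.5 / (72 × 3.6) × 0.85 = 11688.5 / 259.20 × 0.85 ≈ 38.3 mL/min
CrCl ≈ 38 mL/min → bracket 25–49 mL/min.
60% of 120 mg = 72 mg → 70 mg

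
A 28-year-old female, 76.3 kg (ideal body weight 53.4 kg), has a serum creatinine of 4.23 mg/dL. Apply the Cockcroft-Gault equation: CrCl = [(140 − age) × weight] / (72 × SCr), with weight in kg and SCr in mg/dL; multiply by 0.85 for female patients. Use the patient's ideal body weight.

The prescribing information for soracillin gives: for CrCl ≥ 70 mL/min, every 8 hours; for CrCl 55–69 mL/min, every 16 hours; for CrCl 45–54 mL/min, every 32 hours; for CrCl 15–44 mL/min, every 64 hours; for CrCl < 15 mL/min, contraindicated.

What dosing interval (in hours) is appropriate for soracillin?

every 64 hours

CrCl = (140 − 28) × 53.4 / (72 × 4.23) × 0.85 = 5980.8 / 304.56 × 0.85 ≈ 16.7 mL/min
CrCl ≈ 17 mL/min → bracket 15–44 mL/min → every 64 hours.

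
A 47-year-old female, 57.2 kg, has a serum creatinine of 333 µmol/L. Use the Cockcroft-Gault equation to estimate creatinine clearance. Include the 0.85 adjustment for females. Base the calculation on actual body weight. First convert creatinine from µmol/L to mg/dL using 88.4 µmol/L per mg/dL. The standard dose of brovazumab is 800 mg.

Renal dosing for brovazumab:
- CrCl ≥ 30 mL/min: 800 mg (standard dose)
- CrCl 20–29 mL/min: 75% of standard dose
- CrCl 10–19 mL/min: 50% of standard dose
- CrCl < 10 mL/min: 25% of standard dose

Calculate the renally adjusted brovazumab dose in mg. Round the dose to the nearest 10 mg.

SCr = 333 / 88.4 = 3.767 mg/dL
CrCl = (140 − 47) × 57.2 / (72 × 3.767) × 0.85 = 5319.6 / 271.22 × 0.85 ≈ 16.7 mL/min
CrCl ≈ 17 mL/min → bracket 10–19 mL/min.
50% of 800 mg = 400 mg

400 mg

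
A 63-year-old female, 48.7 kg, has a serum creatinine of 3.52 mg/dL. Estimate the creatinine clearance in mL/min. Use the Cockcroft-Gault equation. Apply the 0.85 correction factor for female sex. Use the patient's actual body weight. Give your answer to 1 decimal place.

CrCl = (140 − 63) × 48.7 / (72 × 3.52) × 0.85 = 3749.9 / 253.44 × 0.85 ≈ 12.6 mL/min

12.6 mL/min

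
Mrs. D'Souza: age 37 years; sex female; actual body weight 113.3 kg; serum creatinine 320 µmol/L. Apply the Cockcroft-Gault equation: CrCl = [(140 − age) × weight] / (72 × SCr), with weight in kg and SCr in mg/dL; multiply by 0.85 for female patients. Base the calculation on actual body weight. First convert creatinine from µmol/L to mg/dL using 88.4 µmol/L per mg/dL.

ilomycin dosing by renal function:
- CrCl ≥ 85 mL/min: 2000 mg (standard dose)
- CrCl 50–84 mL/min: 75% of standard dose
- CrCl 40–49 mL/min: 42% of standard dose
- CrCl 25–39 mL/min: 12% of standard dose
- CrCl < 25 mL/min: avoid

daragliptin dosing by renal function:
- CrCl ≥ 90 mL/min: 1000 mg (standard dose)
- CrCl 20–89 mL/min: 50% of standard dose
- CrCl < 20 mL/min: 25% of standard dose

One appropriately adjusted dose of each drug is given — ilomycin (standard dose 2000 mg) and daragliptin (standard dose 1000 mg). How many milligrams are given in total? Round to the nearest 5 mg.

740 mg

SCr = 320 / 88.4 = 3.62 mg/dL
CrCl = (140 − 37) × 113.3 / (72 × 3.62) × 0.85 = 11669.9 / 260.64 × 0.85 ≈ 38.1 mL/min
CrCl ≈ 38 mL/min.
ilomycin: 25–39 mL/min → 12% of 2000 mg = 240 mg.
daragliptin: 20–89 mL/min → 50% of 1000 mg = 500 mg.
Total = 240 + 500 = 740 mg.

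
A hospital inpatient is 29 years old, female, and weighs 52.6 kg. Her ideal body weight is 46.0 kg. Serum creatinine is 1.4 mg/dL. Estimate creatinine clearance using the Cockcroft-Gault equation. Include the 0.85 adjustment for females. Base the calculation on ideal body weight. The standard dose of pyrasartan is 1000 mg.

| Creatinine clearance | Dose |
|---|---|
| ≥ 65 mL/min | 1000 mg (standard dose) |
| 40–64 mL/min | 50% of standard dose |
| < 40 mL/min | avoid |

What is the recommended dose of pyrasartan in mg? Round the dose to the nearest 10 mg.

500 mg

CrCl = (140 − 29) × 46 / (72 × 1.4) × 0.85 = 5106.0 / 100.80 × 0.85 ≈ 43.1 mL/min
CrCl ≈ 43 mL/min → bracket 40–64 mL/min.
50% of 1000 mg = 500 mg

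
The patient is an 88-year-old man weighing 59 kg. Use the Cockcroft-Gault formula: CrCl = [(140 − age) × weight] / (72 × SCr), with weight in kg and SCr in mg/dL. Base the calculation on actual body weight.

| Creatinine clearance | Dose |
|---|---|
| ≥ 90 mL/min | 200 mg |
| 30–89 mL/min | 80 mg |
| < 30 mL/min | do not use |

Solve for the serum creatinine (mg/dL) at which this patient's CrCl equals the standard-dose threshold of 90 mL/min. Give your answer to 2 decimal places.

Standard dose requires CrCl ≥ 90 mL/min.
Set (140 − 88) × 59 / (72 × SCr) = 90
SCr = (140 − 88) × 59 / (72 × 90) = 0.473 mg/dL

0.47 mg/dL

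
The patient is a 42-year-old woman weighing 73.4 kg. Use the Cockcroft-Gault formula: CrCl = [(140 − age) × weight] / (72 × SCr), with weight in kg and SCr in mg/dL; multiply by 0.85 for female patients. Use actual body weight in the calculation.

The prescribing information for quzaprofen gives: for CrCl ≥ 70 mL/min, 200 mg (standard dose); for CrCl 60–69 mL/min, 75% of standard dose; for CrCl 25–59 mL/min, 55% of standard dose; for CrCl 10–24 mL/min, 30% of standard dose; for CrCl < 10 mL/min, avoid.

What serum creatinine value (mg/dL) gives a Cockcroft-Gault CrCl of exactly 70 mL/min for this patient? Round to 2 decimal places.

Standard dose requires CrCl ≥ 70 mL/min.
Set (140 − 42) × 73.4 × 0.85 / (72 × SCr) = 70
SCr = (140 − 42) × 73.4 × 0.85 / (72 × 70) = 1.213 mg/dL

1.21 mg/dL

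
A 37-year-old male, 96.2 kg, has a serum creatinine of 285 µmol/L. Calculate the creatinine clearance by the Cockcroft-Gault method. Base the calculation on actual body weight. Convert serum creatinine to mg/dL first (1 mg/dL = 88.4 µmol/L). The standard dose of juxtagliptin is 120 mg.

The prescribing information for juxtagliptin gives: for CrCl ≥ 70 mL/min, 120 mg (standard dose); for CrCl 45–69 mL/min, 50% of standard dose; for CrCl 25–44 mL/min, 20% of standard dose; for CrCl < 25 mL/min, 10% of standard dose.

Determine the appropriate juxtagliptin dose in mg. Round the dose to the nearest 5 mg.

25 mg

SCr = 285 / 88.4 = 3.224 mg/dL
CrCl = (140 − 37) × 96.2 / (72 × 3.224) = 9908.6 / 232.13 ≈ 42.7 mL/min
CrCl ≈ 43 mL/min → bracket 25–44 mL/min.
20% of 120 mg = 24 mg → 25 mg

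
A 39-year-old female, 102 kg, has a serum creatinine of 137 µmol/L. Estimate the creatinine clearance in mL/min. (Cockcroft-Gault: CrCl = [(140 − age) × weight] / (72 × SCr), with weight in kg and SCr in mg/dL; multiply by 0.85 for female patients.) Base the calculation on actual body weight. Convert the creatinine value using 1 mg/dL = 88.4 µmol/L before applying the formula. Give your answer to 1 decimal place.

SCr = 137 / 88.4 = 1.55 mg/dL
CrCl = (140 − 39) × 102 / (72 × 1.55) × 0.85 = 10302.0 / 111.60 × 0.85 ≈ 78.5 mL/min

78.5 mL/min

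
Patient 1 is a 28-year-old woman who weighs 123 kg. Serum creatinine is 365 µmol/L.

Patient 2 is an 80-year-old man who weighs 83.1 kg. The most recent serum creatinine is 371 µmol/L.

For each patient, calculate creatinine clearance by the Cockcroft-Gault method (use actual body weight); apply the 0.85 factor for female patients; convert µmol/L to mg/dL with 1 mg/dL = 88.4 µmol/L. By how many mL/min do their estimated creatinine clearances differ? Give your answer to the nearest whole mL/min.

23 mL/min

Patient 1: SCr = 365 / 88.4 = 4.129 mg/dL
Patient 1: CrCl = (140 − 28) × 123 / (72 × 4.129) × 0.85 = 13776.0 / 297.29 × 0.85 ≈ 39.4 mL/min
Patient 2: SCr = 371 / 88.4 = 4.197 mg/dL
Patient 2: CrCl = (140 − 80) × 83.1 / (72 × 4.197) = 4986.0 / 302.18 ≈ 16.5 mL/min
|39.4 − 16.5| = 22.9 mL/min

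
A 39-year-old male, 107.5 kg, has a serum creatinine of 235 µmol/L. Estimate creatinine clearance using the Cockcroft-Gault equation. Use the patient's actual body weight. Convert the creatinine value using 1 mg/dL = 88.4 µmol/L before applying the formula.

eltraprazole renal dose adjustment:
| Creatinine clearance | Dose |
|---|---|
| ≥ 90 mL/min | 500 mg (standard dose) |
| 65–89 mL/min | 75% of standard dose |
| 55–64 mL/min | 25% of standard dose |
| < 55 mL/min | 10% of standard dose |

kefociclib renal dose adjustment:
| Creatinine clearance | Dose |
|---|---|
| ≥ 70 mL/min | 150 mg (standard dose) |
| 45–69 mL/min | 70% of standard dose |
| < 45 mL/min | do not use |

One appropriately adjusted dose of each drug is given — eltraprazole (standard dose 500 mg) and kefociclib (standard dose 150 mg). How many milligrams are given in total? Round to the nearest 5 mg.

230 mg

SCr = 235 / 88.4 = 2.658 mg/dL
CrCl = (140 − 39) × 107.5 / (72 × 2.658) = 10857.5 / 191.38 ≈ 56.7 mL/min
CrCl ≈ 57 mL/min.
eltraprazole: 55–64 mL/min → 25% of 500 mg = 125 mg.
kefociclib: 45–69 mL/min → 70% of 150 mg = 105 mg.
Total = 125 + 105 = 230 mg.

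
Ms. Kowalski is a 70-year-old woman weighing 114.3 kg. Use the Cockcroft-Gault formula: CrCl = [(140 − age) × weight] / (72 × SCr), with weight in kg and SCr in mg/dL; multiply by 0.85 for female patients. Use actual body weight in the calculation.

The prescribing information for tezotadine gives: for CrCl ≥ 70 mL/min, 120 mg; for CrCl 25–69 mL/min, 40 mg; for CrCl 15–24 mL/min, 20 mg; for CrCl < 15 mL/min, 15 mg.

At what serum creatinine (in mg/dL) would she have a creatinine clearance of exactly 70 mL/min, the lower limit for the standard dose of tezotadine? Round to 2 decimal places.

1.35 mg/dL

Standard dose requires CrCl ≥ 70 mL/min.
Set (140 − 70) × 114.3 × 0.85 / (72 × SCr) = 70
SCr = (140 − 70) × 114.3 × 0.85 / (72 × 70) = 1.349 mg/dL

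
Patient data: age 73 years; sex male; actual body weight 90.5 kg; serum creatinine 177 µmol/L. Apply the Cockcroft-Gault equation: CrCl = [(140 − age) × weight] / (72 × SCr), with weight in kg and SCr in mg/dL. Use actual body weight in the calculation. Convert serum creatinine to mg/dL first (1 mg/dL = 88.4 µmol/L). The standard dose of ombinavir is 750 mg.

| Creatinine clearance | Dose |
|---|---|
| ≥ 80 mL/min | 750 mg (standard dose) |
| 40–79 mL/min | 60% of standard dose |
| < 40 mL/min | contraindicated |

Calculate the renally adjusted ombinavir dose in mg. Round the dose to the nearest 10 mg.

SCr = 177 / 88.4 = 2.002 mg/dL
CrCl = (140 − 73) × 90.5 / (72 × 2.002) = 6063.5 / 144.14 ≈ 42.1 mL/min
CrCl ≈ 42 mL/min → bracket 40–79 mL/min.
60% of 750 mg = 450 mg

450 mg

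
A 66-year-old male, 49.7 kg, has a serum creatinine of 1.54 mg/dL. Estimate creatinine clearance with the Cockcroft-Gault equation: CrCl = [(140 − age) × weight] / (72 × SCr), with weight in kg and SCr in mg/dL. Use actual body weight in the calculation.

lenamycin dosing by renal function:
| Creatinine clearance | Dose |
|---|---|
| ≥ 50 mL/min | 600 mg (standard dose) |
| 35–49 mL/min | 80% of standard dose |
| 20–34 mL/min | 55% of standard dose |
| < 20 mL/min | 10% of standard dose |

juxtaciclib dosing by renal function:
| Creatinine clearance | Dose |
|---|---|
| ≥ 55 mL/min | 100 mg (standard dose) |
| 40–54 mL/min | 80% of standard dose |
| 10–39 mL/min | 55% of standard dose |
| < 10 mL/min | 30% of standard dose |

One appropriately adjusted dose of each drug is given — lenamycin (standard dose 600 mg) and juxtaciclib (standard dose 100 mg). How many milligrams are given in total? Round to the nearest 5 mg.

CrCl = (140 − 66) × 49.7 / (72 × 1.54) = 3677.8 / 110.88 ≈ 33.2 mL/min
CrCl ≈ 33 mL/min.
lenamycin: 20–34 mL/min → 55% of 600 mg = 330 mg.
juxtaciclib: 10–39 mL/min → 55% of 100 mg = 55 mg.
Total = 330 + 55 = 385 mg.

385 mg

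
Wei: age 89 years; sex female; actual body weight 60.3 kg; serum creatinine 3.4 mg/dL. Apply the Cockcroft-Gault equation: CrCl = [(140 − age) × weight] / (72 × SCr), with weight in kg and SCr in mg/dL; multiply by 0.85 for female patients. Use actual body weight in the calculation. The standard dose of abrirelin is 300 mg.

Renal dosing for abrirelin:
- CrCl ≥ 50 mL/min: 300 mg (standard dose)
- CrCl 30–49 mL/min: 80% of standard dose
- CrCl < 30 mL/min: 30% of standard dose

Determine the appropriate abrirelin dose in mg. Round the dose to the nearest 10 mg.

CrCl = (140 − 89) × 60.3 / (72 × 3.4) × 0.85 = 3075.3 / 244.80 × 0.85 ≈ 10.7 mL/min
CrCl ≈ 11 mL/min → bracket < 30 mL/min.
30% of 300 mg = 90 mg

90 mg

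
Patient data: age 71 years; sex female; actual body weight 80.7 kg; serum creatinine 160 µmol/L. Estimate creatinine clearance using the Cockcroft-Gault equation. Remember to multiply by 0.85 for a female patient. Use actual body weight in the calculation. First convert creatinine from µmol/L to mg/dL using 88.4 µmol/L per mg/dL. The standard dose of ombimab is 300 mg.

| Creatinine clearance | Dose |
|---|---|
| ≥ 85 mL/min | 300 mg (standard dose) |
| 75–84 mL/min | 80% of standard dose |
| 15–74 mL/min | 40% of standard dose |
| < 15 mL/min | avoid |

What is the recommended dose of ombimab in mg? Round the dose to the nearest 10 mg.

SCr = 160 / 88.4 = 1.81 mg/dL
CrCl = (140 − 71) × 80.7 / (72 × 1.81) × 0.85 = 5568.3 / 130.32 × 0.85 ≈ 36.3 mL/min
CrCl ≈ 36 mL/min → bracket 15–74 mL/min.
40% of 300 mg = 120 mg

120 mg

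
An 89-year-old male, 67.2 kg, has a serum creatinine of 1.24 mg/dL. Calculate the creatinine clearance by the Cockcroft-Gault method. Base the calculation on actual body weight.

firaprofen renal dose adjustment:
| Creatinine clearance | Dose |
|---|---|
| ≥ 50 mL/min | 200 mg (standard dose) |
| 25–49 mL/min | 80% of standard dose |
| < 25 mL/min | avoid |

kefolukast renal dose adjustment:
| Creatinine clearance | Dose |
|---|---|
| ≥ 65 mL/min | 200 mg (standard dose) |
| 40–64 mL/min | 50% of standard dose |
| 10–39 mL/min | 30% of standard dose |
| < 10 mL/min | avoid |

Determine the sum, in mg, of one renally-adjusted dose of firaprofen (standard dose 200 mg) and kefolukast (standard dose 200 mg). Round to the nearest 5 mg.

220 mg

CrCl = (140 − 89) × 67.2 / (72 × 1.24) = 3427.2 / 89.28 ≈ 38.4 mL/min
CrCl ≈ 38 mL/min.
firaprofen: 25–49 mL/min → 80% of 200 mg = 160 mg.
kefolukast: 10–39 mL/min → 30% of 200 mg = 60 mg.
Total = 160 + 60 = 220 mg.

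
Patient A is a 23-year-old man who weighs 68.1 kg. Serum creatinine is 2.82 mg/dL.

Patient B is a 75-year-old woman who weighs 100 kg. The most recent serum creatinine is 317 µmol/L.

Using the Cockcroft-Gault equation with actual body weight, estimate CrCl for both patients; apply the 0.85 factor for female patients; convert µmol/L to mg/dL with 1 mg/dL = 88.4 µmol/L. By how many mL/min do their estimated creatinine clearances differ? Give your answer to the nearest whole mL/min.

18 mL/min

Patient A: CrCl = (140 − 23) × 68.1 / (72 × 2.82) = 7967.7 / 203.04 ≈ 39.2 mL/min
Patient B: SCr = 317 / 88.4 = 3.586 mg/dL
Patient B: CrCl = (140 − 75) × 100 / (72 × 3.586) × 0.85 = 6500.0 / 258.19 × 0.85 ≈ 21.4 mL/min
|39.2 − 21.4| = 17.8 mL/min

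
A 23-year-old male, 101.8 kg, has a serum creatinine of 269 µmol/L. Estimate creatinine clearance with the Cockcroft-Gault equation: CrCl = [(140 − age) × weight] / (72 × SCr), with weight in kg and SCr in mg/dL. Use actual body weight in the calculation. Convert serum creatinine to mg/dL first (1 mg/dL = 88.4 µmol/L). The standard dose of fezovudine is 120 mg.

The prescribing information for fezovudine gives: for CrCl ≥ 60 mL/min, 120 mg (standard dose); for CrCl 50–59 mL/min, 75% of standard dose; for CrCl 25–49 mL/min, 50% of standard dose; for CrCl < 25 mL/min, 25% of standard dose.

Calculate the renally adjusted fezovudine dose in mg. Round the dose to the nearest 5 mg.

SCr = 269 / 88.4 = 3.043 mg/dL
CrCl = (140 − 23) × 101.8 / (72 × 3.043) = 11910.6 / 219.10 ≈ 54.4 mL/min
CrCl ≈ 54 mL/min → bracket 50–59 mL/min.
75% of 120 mg = 90 mg

90 mg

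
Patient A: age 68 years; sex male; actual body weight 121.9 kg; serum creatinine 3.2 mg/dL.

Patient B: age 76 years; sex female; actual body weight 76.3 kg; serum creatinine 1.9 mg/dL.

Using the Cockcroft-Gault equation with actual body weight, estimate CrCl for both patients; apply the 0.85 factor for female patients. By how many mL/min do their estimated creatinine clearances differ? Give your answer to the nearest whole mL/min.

8 mL/min

Patient A: CrCl = (140 − 68) × 121.9 / (72 × 3.2) = 8776.8 / 230.40 ≈ 38.1 mL/min
Patient B: CrCl = (140 − 76) × 76.3 / (72 × 1.9) × 0.85 = 4883.2 / 136.80 × 0.85 ≈ 30.3 mL/min
|38.1 − 30.3| = 7.8 mL/min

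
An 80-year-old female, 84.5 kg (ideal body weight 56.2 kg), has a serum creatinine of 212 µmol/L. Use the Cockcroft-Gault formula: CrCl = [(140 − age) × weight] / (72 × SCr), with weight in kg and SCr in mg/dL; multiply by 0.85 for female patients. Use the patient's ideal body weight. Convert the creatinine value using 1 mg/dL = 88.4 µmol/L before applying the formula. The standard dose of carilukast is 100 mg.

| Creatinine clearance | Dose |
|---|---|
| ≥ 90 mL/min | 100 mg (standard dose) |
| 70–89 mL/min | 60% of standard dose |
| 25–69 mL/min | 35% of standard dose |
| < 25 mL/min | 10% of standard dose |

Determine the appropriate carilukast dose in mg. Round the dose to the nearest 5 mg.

10 mg

SCr = 212 / 88.4 = 2.398 mg/dL
CrCl = (140 − 80) × 56.2 / (72 × 2.398) × 0.85 = 3372.0 / 172.66 × 0.85 ≈ 16.6 mL/min
CrCl ≈ 17 mL/min → bracket < 25 mL/min.
10% of 100 mg = 10 mg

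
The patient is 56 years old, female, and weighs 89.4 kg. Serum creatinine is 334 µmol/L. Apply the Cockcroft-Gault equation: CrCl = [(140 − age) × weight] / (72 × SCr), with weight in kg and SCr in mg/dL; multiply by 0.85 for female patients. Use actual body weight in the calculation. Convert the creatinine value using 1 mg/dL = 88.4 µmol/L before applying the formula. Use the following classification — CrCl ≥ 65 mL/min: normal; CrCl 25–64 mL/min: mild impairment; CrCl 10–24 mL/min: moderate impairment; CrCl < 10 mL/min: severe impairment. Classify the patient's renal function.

moderate impairment

SCr = 334 / 88.4 = 3.778 mg/dL
CrCl = (140 − 56) × 89.4 / (72 × 3.778) × 0.85 = 7509.6 / 272.02 × 0.85 ≈ 23.5 mL/min
23 mL/min falls in the 'moderate impairment' range.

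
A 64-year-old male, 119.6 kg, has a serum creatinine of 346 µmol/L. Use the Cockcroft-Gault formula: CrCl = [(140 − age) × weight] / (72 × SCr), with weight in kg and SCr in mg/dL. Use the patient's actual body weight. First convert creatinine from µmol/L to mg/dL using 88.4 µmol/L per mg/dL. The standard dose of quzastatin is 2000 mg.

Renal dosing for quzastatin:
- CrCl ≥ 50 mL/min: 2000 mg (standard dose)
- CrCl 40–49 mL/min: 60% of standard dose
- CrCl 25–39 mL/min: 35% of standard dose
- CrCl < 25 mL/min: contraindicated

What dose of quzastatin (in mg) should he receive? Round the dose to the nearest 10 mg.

SCr = 346 / 88.4 = 3.914 mg/dL
CrCl = (140 − 64) × 119.6 / (72 × 3.914) = 9089.6 / 281.81 ≈ 32.3 mL/min
CrCl ≈ 32 mL/min → bracket 25–39 mL/min.
35% of 2000 mg = 700 mg

700 mg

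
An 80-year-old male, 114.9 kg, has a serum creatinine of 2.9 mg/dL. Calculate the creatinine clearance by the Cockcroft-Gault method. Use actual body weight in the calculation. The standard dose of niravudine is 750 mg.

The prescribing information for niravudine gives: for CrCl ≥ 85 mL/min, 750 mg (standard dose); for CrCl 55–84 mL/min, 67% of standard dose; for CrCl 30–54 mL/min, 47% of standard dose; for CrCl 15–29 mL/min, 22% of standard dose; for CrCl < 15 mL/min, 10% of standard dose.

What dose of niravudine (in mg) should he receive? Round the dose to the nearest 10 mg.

350 mg

CrCl = (140 − 80) × 114.9 / (72 × 2.9) = 6894.0 / 208.80 ≈ 33.0 mL/min
CrCl ≈ 33 mL/min → bracket 30–54 mL/min.
47% of 750 mg = 352.5 mg → 350 mg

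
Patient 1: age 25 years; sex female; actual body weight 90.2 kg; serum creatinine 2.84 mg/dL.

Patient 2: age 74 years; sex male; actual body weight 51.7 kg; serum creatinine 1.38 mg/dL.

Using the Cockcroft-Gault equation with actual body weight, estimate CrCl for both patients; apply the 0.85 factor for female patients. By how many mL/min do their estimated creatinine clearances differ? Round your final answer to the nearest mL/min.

Patient 1: CrCl = (140 − 25) × 90.2 / (72 × 2.84) × 0.85 = 10373.0 / 204.48 × 0.85 ≈ 43.1 mL/min
Patient 2: CrCl = (140 − 74) × 51.7 / (72 × 1.38) = 3412.2 / 99.36 ≈ 34.3 mL/min
|43.1 − 34.3| = 8.8 mL/min

9 mL/min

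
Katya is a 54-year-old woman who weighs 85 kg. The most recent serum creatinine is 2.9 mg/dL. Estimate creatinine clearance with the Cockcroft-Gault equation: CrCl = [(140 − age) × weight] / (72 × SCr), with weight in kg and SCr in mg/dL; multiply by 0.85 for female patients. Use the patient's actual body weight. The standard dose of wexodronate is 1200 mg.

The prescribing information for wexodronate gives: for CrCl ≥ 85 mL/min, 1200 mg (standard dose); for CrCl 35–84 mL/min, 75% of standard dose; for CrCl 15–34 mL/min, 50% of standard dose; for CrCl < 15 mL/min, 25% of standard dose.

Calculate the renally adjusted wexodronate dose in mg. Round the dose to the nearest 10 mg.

600 mg

CrCl = (140 − 54) × 85 / (72 × 2.9) × 0.85 = 7310.0 / 208.80 × 0.85 ≈ 29.8 mL/min
CrCl ≈ 30 mL/min → bracket 15–34 mL/min.
50% of 1200 mg = 600 mg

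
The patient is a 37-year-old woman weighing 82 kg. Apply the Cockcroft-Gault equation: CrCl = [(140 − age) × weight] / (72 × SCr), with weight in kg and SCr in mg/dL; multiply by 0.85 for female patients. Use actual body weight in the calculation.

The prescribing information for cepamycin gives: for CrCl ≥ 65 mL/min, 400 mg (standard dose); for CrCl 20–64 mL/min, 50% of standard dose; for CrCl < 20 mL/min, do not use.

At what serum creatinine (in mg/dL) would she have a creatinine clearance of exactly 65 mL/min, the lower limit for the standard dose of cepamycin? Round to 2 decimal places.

Standard dose requires CrCl ≥ 65 mL/min.
Set (140 − 37) × 82 × 0.85 / (72 × SCr) = 65
SCr = (140 − 37) × 82 × 0.85 / (72 × 65) = 1.534 mg/dL

1.53 mg/dL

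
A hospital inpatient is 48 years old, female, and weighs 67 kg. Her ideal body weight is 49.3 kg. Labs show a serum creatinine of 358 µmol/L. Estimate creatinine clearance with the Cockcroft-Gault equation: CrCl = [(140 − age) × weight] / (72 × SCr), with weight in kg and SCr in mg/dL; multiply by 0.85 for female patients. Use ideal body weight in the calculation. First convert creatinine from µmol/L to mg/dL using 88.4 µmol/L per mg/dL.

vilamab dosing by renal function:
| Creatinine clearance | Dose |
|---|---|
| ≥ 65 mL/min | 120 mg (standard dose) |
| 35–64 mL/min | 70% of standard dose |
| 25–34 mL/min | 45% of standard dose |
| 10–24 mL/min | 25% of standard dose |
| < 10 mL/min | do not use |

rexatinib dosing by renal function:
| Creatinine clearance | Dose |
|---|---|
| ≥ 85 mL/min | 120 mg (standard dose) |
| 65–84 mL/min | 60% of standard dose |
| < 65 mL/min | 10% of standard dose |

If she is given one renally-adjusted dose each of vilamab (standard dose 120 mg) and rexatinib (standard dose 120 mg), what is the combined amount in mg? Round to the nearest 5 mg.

SCr = 358 / 88.4 = 4.05 mg/dL
CrCl = (140 − 48) × 49.3 / (72 × 4.05) × 0.85 = 4535.6 / 291.60 × 0.85 ≈ 13.2 mL/min
CrCl ≈ 13 mL/min.
vilamab: 10–24 mL/min → 25% of 120 mg = 30 mg.
rexatinib: < 65 mL/min → 10% of 120 mg = 12 mg.
Total = 30 + 12 = 42 mg.

40 mg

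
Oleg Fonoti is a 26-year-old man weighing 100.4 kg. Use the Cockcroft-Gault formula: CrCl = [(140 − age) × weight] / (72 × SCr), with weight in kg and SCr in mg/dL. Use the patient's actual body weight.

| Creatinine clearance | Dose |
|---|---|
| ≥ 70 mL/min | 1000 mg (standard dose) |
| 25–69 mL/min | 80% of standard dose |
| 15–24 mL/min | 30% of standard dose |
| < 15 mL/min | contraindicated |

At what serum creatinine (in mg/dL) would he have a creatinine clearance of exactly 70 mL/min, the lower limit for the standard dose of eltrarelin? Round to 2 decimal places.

2.27 mg/dL

Standard dose requires CrCl ≥ 70 mL/min.
Set (140 − 26) × 100.4 / (72 × SCr) = 70
SCr = (140 − 26) × 100.4 / (72 × 70) = 2.271 mg/dL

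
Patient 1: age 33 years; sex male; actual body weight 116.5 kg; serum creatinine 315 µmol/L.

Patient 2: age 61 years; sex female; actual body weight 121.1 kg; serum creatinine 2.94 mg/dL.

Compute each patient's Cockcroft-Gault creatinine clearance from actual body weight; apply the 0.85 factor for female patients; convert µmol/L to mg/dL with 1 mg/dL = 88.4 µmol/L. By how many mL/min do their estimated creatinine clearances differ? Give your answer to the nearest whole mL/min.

Patient 1: SCr = 315 / 88.4 = 3.563 mg/dL
Patient 1: CrCl = (140 − 33) × 116.5 / (72 × 3.563) = 12465.5 / 256.54 ≈ 48.6 mL/min
Patient 2: CrCl = (140 − 61) × 121.1 / (72 × 2.94) × 0.85 = 9566.9 / 211.68 × 0.85 ≈ 38.4 mL/min
|48.6 − 38.4| = 10.2 mL/min

10 mL/min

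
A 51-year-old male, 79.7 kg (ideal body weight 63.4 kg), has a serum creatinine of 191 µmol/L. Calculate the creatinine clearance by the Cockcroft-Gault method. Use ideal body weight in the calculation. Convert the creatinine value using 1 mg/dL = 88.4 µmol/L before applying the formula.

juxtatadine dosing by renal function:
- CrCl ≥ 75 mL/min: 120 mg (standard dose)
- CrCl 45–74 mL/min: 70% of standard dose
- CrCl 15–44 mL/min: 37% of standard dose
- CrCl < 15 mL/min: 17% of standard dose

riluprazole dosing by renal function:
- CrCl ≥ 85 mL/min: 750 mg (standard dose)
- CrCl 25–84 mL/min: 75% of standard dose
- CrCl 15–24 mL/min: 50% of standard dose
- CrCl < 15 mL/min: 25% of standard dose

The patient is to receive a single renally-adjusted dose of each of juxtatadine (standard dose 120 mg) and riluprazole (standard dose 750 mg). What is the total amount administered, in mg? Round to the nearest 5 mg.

SCr = 191 / 88.4 = 2.161 mg/dL
CrCl = (140 − 51) × 63.4 / (72 × 2.161) = 5642.6 / 155.59 ≈ 36.3 mL/min
CrCl ≈ 36 mL/min.
juxtatadine: 15–44 mL/min → 37% of 120 mg = 44.4 mg.
riluprazole: 25–84 mL/min → 75% of 750 mg = 562.5 mg.
Total = 44.4 + 562.5 = 606.9 mg.

605 mg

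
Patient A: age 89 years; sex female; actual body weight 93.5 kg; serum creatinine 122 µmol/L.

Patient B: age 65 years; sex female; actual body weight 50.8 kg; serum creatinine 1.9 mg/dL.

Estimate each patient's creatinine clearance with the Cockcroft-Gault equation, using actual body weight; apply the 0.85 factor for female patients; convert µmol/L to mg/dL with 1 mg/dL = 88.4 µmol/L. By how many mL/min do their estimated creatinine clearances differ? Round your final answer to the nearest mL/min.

17 mL/min

Patient A: SCr = 122 / 88.4 = 1.38 mg/dL
Patient A: CrCl = (140 − 89) × 93.5 / (72 × 1.38) × 0.85 = 4768.5 / 99.36 × 0.85 ≈ 40.8 mL/min
Patient B: CrCl = (140 − 65) × 50.8 / (72 × 1.9) × 0.85 = 3810.0 / 136.80 × 0.85 ≈ 23.7 mL/min
|40.8 − 23.7| = 17.1 mL/min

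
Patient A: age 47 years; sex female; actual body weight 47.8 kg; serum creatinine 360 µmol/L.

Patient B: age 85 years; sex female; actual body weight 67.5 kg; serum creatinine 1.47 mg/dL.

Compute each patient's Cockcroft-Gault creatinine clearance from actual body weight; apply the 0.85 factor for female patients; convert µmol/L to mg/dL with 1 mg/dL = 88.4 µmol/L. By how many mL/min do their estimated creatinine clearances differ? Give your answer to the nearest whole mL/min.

17 mL/min

Patient A: SCr = 360 / 88.4 = 4.072 mg/dL
Patient A: CrCl = (140 − 47) × 47.8 / (72 × 4.072) × 0.85 = 4445.4 / 293.18 × 0.85 ≈ 12.9 mL/min
Patient B: CrCl = (140 − 85) × 67.5 / (72 × 1.47) × 0.85 = 3712.5 / 105.84 × 0.85 ≈ 29.8 mL/min
|12.9 − 29.8| = 16.9 mL/min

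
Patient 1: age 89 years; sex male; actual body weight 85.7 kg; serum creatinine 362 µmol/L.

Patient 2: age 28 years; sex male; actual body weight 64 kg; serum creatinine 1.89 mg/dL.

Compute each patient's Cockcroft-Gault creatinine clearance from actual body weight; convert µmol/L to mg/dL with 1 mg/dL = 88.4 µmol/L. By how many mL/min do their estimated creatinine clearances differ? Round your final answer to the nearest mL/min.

Patient 1: SCr = 362 / 88.4 = 4.095 mg/dL
Patient 1: CrCl = (140 − 89) × 85.7 / (72 × 4.095) = 4370.7 / 294.84 ≈ 14.8 mL/min
Patient 2: CrCl = (140 − 28) × 64 / (72 × 1.89) = 7168.0 / 136.08 ≈ 52.7 mL/min
|14.8 − 52.7| = 37.9 mL/min

38 mL/min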